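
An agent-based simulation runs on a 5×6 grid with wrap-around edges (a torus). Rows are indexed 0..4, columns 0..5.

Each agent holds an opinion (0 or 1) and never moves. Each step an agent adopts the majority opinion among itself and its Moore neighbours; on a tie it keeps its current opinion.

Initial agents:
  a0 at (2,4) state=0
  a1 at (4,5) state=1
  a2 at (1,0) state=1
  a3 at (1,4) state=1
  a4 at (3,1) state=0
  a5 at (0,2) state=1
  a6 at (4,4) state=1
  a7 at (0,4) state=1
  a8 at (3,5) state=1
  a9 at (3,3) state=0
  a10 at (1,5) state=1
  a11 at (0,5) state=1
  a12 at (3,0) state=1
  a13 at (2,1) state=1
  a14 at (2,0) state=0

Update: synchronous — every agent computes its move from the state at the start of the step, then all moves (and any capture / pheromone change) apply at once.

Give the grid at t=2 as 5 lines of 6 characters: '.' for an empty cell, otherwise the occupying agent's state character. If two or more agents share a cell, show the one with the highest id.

..1.11
1...11
11..1.
11.1.1
....11

t=1: a0@(2,4):1 a1@(4,5):1 a2@(1,0):1 a3@(1,4):1 a4@(3,1):0 a5@(0,2):1 a6@(4,4):1 a7@(0,4):1 a8@(3,5):1 a9@(3,3):0 a10@(1,5):1 a11@(0,5):1 a12@(3,0):1 a13@(2,1):1 a14@(2,0):1
t=2: a0@(2,4):1 a1@(4,5):1 a2@(1,0):1 a3@(1,4):1 a4@(3,1):1 a5@(0,2):1 a6@(4,4):1 a7@(0,4):1 a8@(3,5):1 a9@(3,3):1 a10@(1,5):1 a11@(0,5):1 a12@(3,0):1 a13@(2,1):1 a14@(2,0):1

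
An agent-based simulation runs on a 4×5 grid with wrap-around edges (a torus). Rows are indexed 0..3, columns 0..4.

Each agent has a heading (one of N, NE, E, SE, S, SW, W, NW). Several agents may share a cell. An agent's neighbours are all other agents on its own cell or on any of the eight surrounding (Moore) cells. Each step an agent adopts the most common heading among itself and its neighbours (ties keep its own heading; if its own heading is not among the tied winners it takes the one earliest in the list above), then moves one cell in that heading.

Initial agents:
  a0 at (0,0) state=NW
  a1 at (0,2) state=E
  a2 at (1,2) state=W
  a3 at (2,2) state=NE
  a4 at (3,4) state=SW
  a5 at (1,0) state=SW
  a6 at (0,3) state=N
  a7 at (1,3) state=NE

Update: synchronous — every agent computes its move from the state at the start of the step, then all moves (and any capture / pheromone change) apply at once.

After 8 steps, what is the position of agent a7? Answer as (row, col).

t=1: a0@(1,4):SW a1@(0,3):E a2@(0,3):NE a3@(1,3):NE a4@(0,3):SW a5@(2,4):SW a6@(3,3):N a7@(0,4):NE
t=2: a0@(2,3):SW a1@(3,4):NE a2@(3,4):NE a3@(0,4):NE a4@(3,4):NE a5@(3,3):SW a6@(2,4):NE a7@(3,0):NE
t=3: a0@(1,4):NE a1@(2,0):NE a2@(2,0):NE a3@(3,0):NE a4@(2,0):NE a5@(2,4):NE a6@(1,0):NE a7@(2,1):NE
t=4: a0@(0,0):NE a1@(1,1):NE a2@(1,1):NE a3@(2,1):NE a4@(1,1):NE a5@(1,0):NE a6@(0,1):NE a7@(1,2):NE
t=5: a0@(3,1):NE a1@(0,2):NE a2@(0,2):NE a3@(1,2):NE a4@(0,2):NE a5@(0,1):NE a6@(3,2):NE a7@(0,3):NE
t=6: a0@(2,2):NE a1@(3,3):NE a2@(3,3):NE a3@(0,3):NE a4@(3,3):NE a5@(3,2):NE a6@(2,3):NE a7@(3,4):NE
t=7: a0@(1,3):NE a1@(2,4):NE a2@(2,4):NE a3@(3,4):NE a4@(2,4):NE a5@(2,3):NE a6@(1,4):NE a7@(2,0):NE
t=8: a0@(0,4):NE a1@(1,0):NE a2@(1,0):NE a3@(2,0):NE a4@(1,0):NE a5@(1,4):NE a6@(0,0):NE a7@(1,1):NE

(1, 1)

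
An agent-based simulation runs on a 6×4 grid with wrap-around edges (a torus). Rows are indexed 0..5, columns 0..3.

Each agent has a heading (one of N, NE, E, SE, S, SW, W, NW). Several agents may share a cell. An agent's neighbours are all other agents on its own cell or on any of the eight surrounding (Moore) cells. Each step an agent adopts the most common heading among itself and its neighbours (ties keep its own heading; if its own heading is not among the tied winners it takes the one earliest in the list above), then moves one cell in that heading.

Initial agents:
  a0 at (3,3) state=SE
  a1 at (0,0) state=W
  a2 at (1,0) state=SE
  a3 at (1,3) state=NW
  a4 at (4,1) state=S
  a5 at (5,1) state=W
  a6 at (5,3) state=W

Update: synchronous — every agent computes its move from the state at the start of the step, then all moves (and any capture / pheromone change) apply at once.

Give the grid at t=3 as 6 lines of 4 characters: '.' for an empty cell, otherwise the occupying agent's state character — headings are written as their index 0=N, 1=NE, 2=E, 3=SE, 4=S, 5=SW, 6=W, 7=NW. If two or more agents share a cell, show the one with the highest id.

66..
....
....
....
...3
6.66

t=1: a0@(4,0):SE a1@(0,3):W a2@(2,1):SE a3@(0,2):NW a4@(5,1):S a5@(5,0):W a6@(5,2):W
t=2: a0@(5,1):SE a1@(0,2):W a2@(3,2):SE a3@(0,1):W a4@(5,0):W a5@(5,3):W a6@(5,1):W
t=3: a0@(5,0):W a1@(0,1):W a2@(4,3):SE a3@(0,0):W a4@(5,3):W a5@(5,2):W a6@(5,0):W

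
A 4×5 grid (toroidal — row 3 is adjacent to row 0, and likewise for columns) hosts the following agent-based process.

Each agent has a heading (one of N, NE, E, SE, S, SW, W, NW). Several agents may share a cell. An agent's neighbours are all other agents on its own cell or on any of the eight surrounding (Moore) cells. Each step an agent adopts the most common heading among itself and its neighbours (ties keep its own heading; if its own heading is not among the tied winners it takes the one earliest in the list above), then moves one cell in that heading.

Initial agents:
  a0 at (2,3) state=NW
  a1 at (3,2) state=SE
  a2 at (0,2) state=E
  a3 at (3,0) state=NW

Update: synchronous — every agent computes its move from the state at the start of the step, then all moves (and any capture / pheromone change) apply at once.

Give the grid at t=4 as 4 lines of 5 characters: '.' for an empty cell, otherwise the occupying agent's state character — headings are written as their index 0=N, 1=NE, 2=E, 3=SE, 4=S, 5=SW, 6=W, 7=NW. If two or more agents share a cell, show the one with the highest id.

t=1: a0@(1,2):NW a1@(0,3):SE a2@(0,3):E a3@(2,4):NW
t=2: a0@(0,1):NW a1@(1,4):SE a2@(0,4):E a3@(1,3):NW
t=3: a0@(3,0):NW a1@(2,0):SE a2@(0,0):E a3@(0,2):NW
t=4: a0@(2,4):NW a1@(3,1):SE a2@(0,1):E a3@(3,1):NW

.2...
.....
....7
.7...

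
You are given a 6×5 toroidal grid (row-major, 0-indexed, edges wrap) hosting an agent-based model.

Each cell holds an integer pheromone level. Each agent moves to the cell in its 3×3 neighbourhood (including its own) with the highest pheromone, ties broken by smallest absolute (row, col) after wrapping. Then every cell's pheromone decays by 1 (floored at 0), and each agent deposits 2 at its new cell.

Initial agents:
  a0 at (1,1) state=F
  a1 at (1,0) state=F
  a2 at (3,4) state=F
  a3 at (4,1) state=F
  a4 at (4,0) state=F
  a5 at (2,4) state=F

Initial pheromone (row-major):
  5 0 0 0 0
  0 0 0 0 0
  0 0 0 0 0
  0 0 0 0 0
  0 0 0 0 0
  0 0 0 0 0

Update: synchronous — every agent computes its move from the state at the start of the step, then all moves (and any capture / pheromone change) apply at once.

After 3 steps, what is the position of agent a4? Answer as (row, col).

t=1: a0@(0,0) a1@(0,0) a2@(2,0) a3@(3,0) a4@(3,0) a5@(1,0) | pheromone: 8 0 0 0 0 / 2 0 0 0 0 / 2 0 0 0 0 / 4 0 0 0 0 / 0 0 0 0 0 / 0 0 0 0 0
t=2: a0@(0,0) a1@(0,0) a2@(3,0) a3@(3,0) a4@(3,0) a5@(0,0) | pheromone: 13 0 0 0 0 / 1 0 0 0 0 / 1 0 0 0 0 / 9 0 0 0 0 / 0 0 0 0 0 / 0 0 0 0 0
t=3: a0@(0,0) a1@(0,0) a2@(3,0) a3@(3,0) a4@(3,0) a5@(0,0) | pheromone: 18 0 0 0 0 / 0 0 0 0 0 / 0 0 0 0 0 / 14 0 0 0 0 / 0 0 0 0 0 / 0 0 0 0 0

(3, 0)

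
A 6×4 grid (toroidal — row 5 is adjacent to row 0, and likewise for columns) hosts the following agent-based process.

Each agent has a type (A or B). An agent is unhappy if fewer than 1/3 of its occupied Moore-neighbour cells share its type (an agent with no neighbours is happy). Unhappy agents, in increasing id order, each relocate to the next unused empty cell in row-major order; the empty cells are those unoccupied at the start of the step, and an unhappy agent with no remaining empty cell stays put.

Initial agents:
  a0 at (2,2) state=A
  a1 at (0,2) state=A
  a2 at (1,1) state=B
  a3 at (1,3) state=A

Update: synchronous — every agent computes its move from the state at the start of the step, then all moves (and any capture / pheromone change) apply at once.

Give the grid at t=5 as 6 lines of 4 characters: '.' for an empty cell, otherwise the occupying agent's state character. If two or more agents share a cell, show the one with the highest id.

B.A.
...A
..A.
....
....
....

t=1: a0@(2,2):A a1@(0,2):A a2@(0,0):B a3@(1,3):A
t=2: a0@(2,2):A a1@(0,2):A a2@(0,1):B a3@(1,3):A
t=3: a0@(2,2):A a1@(0,2):A a2@(0,0):B a3@(1,3):A
t=4: a0@(2,2):A a1@(0,2):A a2@(0,1):B a3@(1,3):A
t=5: a0@(2,2):A a1@(0,2):A a2@(0,0):B a3@(1,3):A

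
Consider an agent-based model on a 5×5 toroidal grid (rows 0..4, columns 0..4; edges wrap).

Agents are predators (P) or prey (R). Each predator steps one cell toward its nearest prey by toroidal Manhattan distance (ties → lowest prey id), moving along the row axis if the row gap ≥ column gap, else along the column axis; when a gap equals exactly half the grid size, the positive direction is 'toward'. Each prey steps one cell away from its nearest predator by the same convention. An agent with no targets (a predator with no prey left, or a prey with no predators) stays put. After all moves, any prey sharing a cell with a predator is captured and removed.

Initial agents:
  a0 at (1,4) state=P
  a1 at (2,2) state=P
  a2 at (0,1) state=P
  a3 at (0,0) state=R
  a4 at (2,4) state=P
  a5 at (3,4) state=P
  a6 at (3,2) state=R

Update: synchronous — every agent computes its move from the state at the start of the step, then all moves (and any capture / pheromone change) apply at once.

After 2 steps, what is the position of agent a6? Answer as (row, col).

t=1: a0@(0,4):P a1@(3,2):P a2@(0,0):P a4@(1,4):P a5@(3,3):P a6@(4,2):R
t=2: a0@(0,3):P a1@(4,2):P a2@(0,1):P a4@(0,4):P a5@(4,3):P a6@(0,2):R

(0, 2)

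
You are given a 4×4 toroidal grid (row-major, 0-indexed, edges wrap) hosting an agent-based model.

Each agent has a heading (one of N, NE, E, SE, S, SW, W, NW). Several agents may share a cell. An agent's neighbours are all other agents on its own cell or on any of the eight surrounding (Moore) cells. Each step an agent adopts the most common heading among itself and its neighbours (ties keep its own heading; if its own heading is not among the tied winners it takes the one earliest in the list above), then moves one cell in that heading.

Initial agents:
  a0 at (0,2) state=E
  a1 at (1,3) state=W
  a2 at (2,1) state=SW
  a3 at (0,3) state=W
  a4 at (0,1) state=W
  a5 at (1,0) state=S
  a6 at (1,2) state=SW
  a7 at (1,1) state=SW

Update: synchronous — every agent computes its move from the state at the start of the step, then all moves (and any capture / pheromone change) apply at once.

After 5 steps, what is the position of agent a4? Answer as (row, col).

t=1: a0@(0,1):W a1@(1,2):W a2@(3,0):SW a3@(0,2):W a4@(1,0):SW a5@(1,3):W a6@(2,1):SW a7@(2,0):SW
t=2: a0@(0,0):W a1@(1,1):W a2@(0,3):SW a3@(0,1):W a4@(2,3):SW a5@(1,2):W a6@(3,0):SW a7@(3,3):SW
t=3: a0@(0,3):W a1@(1,0):W a2@(1,2):SW a3@(0,0):W a4@(3,2):SW a5@(1,1):W a6@(0,3):SW a7@(0,2):SW
t=4: a0@(1,2):SW a1@(1,3):W a2@(2,1):SW a3@(0,3):W a4@(0,1):SW a5@(1,0):W a6@(1,2):SW a7@(1,1):SW
t=5: a0@(2,1):SW a1@(1,2):W a2@(3,0):SW a3@(0,2):W a4@(1,0):SW a5@(1,3):W a6@(2,1):SW a7@(2,0):SW

(1, 0)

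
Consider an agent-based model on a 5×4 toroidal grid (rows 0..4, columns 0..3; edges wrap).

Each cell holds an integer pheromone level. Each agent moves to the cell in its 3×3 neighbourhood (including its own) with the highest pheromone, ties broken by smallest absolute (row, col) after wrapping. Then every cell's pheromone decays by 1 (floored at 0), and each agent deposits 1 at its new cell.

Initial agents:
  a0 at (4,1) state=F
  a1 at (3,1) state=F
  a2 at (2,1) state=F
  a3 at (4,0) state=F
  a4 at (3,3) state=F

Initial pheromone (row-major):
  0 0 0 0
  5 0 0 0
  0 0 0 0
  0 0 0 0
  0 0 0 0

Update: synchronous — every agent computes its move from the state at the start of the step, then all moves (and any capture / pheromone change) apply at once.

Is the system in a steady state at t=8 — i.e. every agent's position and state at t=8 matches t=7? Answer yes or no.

t=1: a0@(0,0) a1@(2,0) a2@(1,0) a3@(0,0) a4@(2,0) | pheromone: 2 0 0 0 / 5 0 0 0 / 2 0 0 0 / 0 0 0 0 / 0 0 0 0
t=2: a0@(1,0) a1@(1,0) a2@(1,0) a3@(1,0) a4@(1,0) | pheromone: 1 0 0 0 / 9 0 0 0 / 1 0 0 0 / 0 0 0 0 / 0 0 0 0
t=3: a0@(1,0) a1@(1,0) a2@(1,0) a3@(1,0) a4@(1,0) | pheromone: 0 0 0 0 / 13 0 0 0 / 0 0 0 0 / 0 0 0 0 / 0 0 0 0
t=4: a0@(1,0) a1@(1,0) a2@(1,0) a3@(1,0) a4@(1,0) | pheromone: 0 0 0 0 / 17 0 0 0 / 0 0 0 0 / 0 0 0 0 / 0 0 0 0
t=5: a0@(1,0) a1@(1,0) a2@(1,0) a3@(1,0) a4@(1,0) | pheromone: 0 0 0 0 / 21 0 0 0 / 0 0 0 0 / 0 0 0 0 / 0 0 0 0
t=6: a0@(1,0) a1@(1,0) a2@(1,0) a3@(1,0) a4@(1,0) | pheromone: 0 0 0 0 / 25 0 0 0 / 0 0 0 0 / 0 0 0 0 / 0 0 0 0
t=7: a0@(1,0) a1@(1,0) a2@(1,0) a3@(1,0) a4@(1,0) | pheromone: 0 0 0 0 / 29 0 0 0 / 0 0 0 0 / 0 0 0 0 / 0 0 0 0
t=8: a0@(1,0) a1@(1,0) a2@(1,0) a3@(1,0) a4@(1,0) | pheromone: 0 0 0 0 / 33 0 0 0 / 0 0 0 0 / 0 0 0 0 / 0 0 0 0

yes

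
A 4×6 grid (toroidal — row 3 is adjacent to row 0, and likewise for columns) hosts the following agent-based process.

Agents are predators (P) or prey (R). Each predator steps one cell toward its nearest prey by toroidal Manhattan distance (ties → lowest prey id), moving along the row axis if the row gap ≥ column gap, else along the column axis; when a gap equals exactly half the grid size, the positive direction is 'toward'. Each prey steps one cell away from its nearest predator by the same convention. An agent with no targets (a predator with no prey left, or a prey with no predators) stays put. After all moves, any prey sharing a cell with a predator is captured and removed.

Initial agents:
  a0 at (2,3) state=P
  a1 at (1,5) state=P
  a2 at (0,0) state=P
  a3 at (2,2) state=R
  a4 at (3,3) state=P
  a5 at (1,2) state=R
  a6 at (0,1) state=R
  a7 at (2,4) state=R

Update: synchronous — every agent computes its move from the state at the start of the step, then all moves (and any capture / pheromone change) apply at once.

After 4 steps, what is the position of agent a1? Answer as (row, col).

t=1: a0@(2,2):P a1@(2,5):P a2@(0,1):P a3@(2,1):R a4@(2,3):P a5@(0,2):R a6@(0,2):R
t=2: a0@(2,1):P a1@(2,0):P a2@(0,2):P a4@(2,2):P a5@(0,3):R a6@(0,3):R
t=3: a0@(3,1):P a1@(2,1):P a2@(0,3):P a4@(3,2):P a5@(0,4):R a6@(0,4):R
t=4: a0@(3,2):P a1@(2,2):P a2@(0,4):P a4@(3,3):P a5@(0,5):R a6@(0,5):R

(2, 2)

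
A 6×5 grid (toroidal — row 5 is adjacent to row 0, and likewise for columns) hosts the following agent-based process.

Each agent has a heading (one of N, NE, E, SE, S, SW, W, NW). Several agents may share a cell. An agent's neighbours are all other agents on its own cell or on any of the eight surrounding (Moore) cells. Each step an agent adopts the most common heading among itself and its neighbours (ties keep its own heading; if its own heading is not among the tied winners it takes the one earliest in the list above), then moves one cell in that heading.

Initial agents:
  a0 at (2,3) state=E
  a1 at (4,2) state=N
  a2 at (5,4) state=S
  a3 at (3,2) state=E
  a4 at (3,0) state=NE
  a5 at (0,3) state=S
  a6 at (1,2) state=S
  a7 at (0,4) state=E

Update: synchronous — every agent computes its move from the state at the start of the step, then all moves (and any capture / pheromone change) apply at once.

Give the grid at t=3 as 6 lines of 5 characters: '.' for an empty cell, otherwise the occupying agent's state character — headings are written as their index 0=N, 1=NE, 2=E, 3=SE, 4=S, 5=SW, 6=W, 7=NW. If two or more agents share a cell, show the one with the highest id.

t=1: a0@(2,4):E a1@(3,2):N a2@(0,4):S a3@(3,3):E a4@(2,1):NE a5@(1,3):S a6@(2,2):S a7@(1,4):S
t=2: a0@(2,0):E a1@(2,2):N a2@(1,4):S a3@(3,4):E a4@(1,2):NE a5@(2,3):S a6@(3,2):S a7@(2,4):S
t=3: a0@(2,1):E a1@(3,2):S a2@(2,4):S a3@(3,0):E a4@(0,3):NE a5@(3,3):S a6@(4,2):S a7@(3,4):S

...1.
.....
.2..4
2.444
..4..
.....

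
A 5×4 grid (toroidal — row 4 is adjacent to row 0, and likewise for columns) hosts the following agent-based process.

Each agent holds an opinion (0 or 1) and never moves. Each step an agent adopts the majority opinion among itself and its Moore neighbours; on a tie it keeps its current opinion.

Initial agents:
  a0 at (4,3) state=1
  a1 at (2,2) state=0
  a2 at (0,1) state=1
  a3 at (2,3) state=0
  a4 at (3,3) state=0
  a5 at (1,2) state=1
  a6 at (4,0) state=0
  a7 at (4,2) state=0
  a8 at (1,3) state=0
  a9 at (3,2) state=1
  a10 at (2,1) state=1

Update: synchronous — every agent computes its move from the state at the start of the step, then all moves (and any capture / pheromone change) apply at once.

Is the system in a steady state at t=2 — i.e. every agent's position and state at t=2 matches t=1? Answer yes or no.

no

t=1: a0@(4,3):0 a1@(2,2):0 a2@(0,1):1 a3@(2,3):0 a4@(3,3):0 a5@(1,2):1 a6@(4,0):0 a7@(4,2):1 a8@(1,3):0 a9@(3,2):0 a10@(2,1):1
t=2: a0@(4,3):0 a1@(2,2):0 a2@(0,1):1 a3@(2,3):0 a4@(3,3):0 a5@(1,2):1 a6@(4,0):0 a7@(4,2):0 a8@(1,3):0 a9@(3,2):0 a10@(2,1):1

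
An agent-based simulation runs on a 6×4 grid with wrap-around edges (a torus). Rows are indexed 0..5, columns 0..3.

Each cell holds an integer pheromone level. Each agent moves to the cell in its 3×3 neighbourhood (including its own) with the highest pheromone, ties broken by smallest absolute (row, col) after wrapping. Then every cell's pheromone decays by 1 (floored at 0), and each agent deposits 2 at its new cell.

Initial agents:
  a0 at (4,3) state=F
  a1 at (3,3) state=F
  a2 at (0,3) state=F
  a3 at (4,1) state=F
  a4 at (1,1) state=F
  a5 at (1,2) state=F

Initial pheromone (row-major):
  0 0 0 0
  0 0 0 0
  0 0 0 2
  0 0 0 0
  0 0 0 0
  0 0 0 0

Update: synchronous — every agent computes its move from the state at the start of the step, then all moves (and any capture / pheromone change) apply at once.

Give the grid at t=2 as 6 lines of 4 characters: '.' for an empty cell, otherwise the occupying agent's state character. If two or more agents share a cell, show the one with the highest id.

F...
....
...F
....
....
....

t=1: a0@(3,0) a1@(2,3) a2@(0,0) a3@(3,0) a4@(0,0) a5@(2,3) | pheromone: 4 0 0 0 / 0 0 0 0 / 0 0 0 5 / 4 0 0 0 / 0 0 0 0 / 0 0 0 0
t=2: a0@(2,3) a1@(2,3) a2@(0,0) a3@(2,3) a4@(0,0) a5@(2,3) | pheromone: 7 0 0 0 / 0 0 0 0 / 0 0 0 12 / 3 0 0 0 / 0 0 0 0 / 0 0 0 0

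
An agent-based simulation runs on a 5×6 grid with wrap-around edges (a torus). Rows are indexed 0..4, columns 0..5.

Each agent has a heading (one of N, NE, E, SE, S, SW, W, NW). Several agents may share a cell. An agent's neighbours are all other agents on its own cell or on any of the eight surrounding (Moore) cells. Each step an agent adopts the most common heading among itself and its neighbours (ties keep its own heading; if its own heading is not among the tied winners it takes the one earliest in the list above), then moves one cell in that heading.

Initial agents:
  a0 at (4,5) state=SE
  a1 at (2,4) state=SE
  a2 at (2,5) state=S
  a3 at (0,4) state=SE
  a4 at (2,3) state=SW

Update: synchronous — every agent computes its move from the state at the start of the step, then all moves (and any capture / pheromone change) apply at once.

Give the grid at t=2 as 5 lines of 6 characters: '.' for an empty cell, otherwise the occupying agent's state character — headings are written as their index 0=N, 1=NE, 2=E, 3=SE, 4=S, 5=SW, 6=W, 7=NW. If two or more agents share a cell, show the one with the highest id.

......
.3....
3.....
......
35...4

t=1: a0@(0,0):SE a1@(3,5):SE a2@(3,5):S a3@(1,5):SE a4@(3,2):SW
t=2: a0@(1,1):SE a1@(4,0):SE a2@(4,5):S a3@(2,0):SE a4@(4,1):SW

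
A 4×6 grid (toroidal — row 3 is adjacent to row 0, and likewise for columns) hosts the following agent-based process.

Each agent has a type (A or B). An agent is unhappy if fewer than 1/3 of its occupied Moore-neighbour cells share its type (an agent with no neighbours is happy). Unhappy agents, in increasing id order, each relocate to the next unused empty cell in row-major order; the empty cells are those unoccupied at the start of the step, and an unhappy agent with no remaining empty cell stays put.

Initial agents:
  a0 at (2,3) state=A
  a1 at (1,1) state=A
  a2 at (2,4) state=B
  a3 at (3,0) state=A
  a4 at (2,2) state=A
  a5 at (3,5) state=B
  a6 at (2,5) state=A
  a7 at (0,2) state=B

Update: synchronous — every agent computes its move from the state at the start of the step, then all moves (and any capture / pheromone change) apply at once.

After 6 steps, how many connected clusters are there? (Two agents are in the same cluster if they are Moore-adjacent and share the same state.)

3

t=1: a0@(2,3):A a1@(1,1):A a2@(2,4):B a3@(3,0):A a4@(2,2):A a5@(3,5):B a6@(2,5):A a7@(0,0):B
t=2: (unchanged — steady state)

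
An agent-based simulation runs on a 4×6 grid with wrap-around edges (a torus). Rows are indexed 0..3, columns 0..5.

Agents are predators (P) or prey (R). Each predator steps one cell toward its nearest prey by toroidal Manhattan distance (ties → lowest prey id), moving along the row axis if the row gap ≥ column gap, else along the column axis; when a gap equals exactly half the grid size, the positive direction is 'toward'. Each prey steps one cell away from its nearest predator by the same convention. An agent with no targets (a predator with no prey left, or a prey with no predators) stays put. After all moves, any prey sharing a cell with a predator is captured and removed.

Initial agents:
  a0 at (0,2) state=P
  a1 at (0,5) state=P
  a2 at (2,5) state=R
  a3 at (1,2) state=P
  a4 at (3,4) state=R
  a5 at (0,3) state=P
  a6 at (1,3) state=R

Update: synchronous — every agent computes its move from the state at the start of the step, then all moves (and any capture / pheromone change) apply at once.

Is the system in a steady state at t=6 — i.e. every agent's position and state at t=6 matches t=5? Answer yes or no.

t=1: a0@(1,2):P a1@(1,5):P a3@(1,3):P a4@(2,4):R a5@(1,3):P a6@(1,4):R
t=2: a0@(1,3):P a1@(1,4):P a3@(1,4):P a4@(3,4):R a5@(1,4):P
t=3: a0@(2,3):P a1@(2,4):P a3@(2,4):P a5@(2,4):P
t=4: (unchanged — steady state)

yes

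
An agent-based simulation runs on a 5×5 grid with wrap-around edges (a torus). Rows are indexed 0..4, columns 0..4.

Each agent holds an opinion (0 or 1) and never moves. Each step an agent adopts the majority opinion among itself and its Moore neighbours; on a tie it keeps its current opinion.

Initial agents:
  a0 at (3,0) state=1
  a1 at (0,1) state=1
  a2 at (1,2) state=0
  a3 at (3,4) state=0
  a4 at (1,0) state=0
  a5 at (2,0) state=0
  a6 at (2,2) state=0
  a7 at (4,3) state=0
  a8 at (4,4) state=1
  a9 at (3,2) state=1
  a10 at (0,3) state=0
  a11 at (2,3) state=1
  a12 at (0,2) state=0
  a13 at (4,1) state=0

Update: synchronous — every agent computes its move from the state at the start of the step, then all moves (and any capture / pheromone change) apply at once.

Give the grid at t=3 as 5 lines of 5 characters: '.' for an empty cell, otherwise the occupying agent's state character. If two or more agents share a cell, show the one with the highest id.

.000.
0.0..
0.00.
0.0.0
.0.00

t=1: a0@(3,0):0 a1@(0,1):0 a2@(1,2):0 a3@(3,4):0 a4@(1,0):0 a5@(2,0):0 a6@(2,2):0 a7@(4,3):0 a8@(4,4):0 a9@(3,2):0 a10@(0,3):0 a11@(2,3):0 a12@(0,2):0 a13@(4,1):1
t=2: a0@(3,0):0 a1@(0,1):0 a2@(1,2):0 a3@(3,4):0 a4@(1,0):0 a5@(2,0):0 a6@(2,2):0 a7@(4,3):0 a8@(4,4):0 a9@(3,2):0 a10@(0,3):0 a11@(2,3):0 a12@(0,2):0 a13@(4,1):0
t=3: (unchanged — steady state)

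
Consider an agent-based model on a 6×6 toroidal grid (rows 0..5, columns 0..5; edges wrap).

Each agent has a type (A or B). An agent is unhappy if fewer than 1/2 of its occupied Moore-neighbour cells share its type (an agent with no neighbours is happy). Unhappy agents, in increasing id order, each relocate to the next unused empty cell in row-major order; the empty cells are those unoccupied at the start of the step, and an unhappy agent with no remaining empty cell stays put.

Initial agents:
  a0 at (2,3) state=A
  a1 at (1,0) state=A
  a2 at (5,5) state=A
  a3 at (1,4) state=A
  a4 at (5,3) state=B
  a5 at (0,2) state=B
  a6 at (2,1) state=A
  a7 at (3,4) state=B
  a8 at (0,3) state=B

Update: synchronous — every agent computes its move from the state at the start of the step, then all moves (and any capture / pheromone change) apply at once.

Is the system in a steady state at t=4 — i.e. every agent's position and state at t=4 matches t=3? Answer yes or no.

yes

t=1: a0@(2,3):A a1@(1,0):A a2@(5,5):A a3@(1,4):A a4@(5,3):B a5@(0,2):B a6@(2,1):A a7@(0,0):B a8@(0,3):B
t=2: a0@(2,3):A a1@(1,0):A a2@(0,1):A a3@(1,4):A a4@(5,3):B a5@(0,2):B a6@(2,1):A a7@(0,4):B a8@(0,3):B
t=3: a0@(2,3):A a1@(1,0):A a2@(0,1):A a3@(0,0):A a4@(5,3):B a5@(0,2):B a6@(2,1):A a7@(0,4):B a8@(0,3):B
t=4: (unchanged — steady state)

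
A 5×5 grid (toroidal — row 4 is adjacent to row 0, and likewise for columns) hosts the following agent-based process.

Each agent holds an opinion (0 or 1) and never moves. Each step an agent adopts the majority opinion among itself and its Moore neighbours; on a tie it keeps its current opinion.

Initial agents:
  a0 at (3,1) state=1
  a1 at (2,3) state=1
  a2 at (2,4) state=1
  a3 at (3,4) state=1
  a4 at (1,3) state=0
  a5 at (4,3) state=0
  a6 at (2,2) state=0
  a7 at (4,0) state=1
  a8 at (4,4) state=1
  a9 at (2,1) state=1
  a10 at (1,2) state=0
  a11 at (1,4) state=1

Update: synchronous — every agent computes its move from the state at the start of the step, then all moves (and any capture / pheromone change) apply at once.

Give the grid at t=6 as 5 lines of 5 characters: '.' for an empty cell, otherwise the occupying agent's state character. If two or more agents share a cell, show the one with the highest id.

.....
..001
.1011
.1..1
1..11

t=1: a0@(3,1):1 a1@(2,3):1 a2@(2,4):1 a3@(3,4):1 a4@(1,3):0 a5@(4,3):1 a6@(2,2):0 a7@(4,0):1 a8@(4,4):1 a9@(2,1):1 a10@(1,2):0 a11@(1,4):1
t=2: (unchanged — steady state)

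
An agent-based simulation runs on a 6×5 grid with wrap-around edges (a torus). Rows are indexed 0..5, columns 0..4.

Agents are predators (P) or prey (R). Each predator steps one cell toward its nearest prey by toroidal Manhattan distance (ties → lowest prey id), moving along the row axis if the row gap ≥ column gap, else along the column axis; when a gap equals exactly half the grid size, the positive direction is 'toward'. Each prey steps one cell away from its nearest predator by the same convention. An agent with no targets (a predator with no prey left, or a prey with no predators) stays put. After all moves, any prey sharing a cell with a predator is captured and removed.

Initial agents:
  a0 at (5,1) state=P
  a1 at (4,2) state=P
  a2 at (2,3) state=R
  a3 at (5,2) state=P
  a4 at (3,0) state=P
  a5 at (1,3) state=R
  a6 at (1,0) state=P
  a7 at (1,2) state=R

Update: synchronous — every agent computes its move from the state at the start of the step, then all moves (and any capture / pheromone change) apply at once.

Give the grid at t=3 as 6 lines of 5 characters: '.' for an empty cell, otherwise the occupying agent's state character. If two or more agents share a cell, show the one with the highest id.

.....
.PPP.
..P.P
.....
.....
.....

t=1: a0@(0,1):P a1@(3,2):P a2@(1,3):R a3@(0,2):P a4@(3,4):P a5@(1,2):R a6@(1,4):P a7@(2,2):R
t=2: a0@(1,1):P a1@(2,2):P a3@(1,2):P a4@(2,4):P a6@(1,3):P
t=3: (unchanged — steady state)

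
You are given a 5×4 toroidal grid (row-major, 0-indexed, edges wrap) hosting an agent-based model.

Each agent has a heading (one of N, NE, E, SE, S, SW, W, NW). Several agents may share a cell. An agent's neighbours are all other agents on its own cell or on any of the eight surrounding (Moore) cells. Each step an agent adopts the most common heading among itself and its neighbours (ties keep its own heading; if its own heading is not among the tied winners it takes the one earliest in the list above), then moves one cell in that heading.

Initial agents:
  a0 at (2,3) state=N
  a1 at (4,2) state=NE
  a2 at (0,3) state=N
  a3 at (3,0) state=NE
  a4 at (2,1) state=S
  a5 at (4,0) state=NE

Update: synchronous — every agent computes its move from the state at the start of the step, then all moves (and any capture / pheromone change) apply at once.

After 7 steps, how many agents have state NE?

t=1: a0@(1,3):N a1@(3,3):NE a2@(4,0):NE a3@(2,1):NE a4@(3,1):S a5@(3,1):NE
t=2: a0@(0,3):N a1@(2,0):NE a2@(3,1):NE a3@(1,2):NE a4@(2,2):NE a5@(2,2):NE
t=3: a0@(4,3):N a1@(1,1):NE a2@(2,2):NE a3@(0,3):NE a4@(1,3):NE a5@(1,3):NE
t=4: a0@(3,3):N a1@(0,2):NE a2@(1,3):NE a3@(4,0):NE a4@(0,0):NE a5@(0,0):NE
t=5: a0@(2,3):N a1@(4,3):NE a2@(0,0):NE a3@(3,1):NE a4@(4,1):NE a5@(4,1):NE
t=6: a0@(1,3):N a1@(3,0):NE a2@(4,1):NE a3@(2,2):NE a4@(3,2):NE a5@(3,2):NE
t=7: a0@(0,3):N a1@(2,1):NE a2@(3,2):NE a3@(1,3):NE a4@(2,3):NE a5@(2,3):NE

5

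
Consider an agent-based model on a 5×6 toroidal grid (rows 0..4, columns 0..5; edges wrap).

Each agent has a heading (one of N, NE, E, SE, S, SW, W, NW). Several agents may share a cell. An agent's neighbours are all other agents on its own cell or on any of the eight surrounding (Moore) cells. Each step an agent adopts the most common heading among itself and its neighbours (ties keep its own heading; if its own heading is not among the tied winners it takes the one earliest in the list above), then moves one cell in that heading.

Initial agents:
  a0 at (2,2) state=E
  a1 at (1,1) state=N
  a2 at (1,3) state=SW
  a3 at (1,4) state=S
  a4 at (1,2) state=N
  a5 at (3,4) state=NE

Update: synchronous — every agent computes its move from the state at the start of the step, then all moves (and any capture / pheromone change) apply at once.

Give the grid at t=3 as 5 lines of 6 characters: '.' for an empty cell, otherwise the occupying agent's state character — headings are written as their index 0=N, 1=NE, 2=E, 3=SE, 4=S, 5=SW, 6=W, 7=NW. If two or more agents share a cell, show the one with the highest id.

t=1: a0@(1,2):N a1@(0,1):N a2@(2,2):SW a3@(2,4):S a4@(0,2):N a5@(2,5):NE
t=2: a0@(0,2):N a1@(4,1):N a2@(3,1):SW a3@(3,4):S a4@(4,2):N a5@(1,0):NE
t=3: a0@(4,2):N a1@(3,1):N a2@(2,1):N a3@(4,4):S a4@(3,2):N a5@(0,1):NE

.1....
......
.0....
.00...
..0.4.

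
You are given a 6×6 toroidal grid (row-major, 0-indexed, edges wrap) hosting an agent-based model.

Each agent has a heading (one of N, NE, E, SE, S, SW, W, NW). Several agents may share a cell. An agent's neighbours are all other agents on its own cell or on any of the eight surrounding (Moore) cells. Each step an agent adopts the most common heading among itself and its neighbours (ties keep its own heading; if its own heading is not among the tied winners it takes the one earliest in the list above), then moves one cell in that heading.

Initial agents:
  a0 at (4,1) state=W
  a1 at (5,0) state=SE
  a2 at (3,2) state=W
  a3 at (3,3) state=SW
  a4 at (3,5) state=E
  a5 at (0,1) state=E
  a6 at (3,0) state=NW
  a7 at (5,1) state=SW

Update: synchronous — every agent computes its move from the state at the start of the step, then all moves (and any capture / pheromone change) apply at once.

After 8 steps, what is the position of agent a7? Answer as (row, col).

t=1: a0@(4,0):W a1@(0,1):SE a2@(3,1):W a3@(4,2):SW a4@(3,0):E a5@(0,2):E a6@(2,5):NW a7@(0,0):SW
t=2: a0@(4,5):W a1@(1,2):SE a2@(3,0):W a3@(5,1):SW a4@(3,5):W a5@(0,3):E a6@(1,4):NW a7@(1,5):SW
t=3: a0@(4,4):W a1@(2,3):SE a2@(3,5):W a3@(0,0):SW a4@(3,4):W a5@(0,4):E a6@(0,3):NW a7@(2,4):SW
t=4: a0@(4,3):W a1@(3,4):SE a2@(3,4):W a3@(1,5):SW a4@(3,3):W a5@(0,5):E a6@(5,2):NW a7@(2,3):W
t=5: a0@(4,2):W a1@(3,3):W a2@(3,3):W a3@(2,4):SW a4@(3,2):W a5@(0,0):E a6@(4,1):NW a7@(2,2):W
t=6: a0@(4,1):W a1@(3,2):W a2@(3,2):W a3@(2,3):W a4@(3,1):W a5@(0,1):E a6@(4,0):W a7@(2,1):W
t=7: a0@(4,0):W a1@(3,1):W a2@(3,1):W a3@(2,2):W a4@(3,0):W a5@(0,2):E a6@(4,5):W a7@(2,0):W
t=8: a0@(4,5):W a1@(3,0):W a2@(3,0):W a3@(2,1):W a4@(3,5):W a5@(0,3):E a6@(4,4):W a7@(2,5):W

(2, 5)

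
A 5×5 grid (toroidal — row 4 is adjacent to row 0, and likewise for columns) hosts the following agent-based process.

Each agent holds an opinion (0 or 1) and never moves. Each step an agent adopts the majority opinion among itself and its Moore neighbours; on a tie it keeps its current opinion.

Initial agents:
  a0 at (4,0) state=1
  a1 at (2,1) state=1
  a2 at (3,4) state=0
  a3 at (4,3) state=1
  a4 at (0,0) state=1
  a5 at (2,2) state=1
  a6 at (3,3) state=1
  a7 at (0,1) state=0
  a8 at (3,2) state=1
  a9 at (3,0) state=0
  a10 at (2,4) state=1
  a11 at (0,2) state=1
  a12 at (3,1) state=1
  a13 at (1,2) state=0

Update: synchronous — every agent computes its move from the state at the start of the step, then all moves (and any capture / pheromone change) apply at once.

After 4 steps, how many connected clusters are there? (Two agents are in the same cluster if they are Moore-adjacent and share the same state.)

t=1: a0@(4,0):1 a1@(2,1):1 a2@(3,4):1 a3@(4,3):1 a4@(0,0):1 a5@(2,2):1 a6@(3,3):1 a7@(0,1):1 a8@(3,2):1 a9@(3,0):1 a10@(2,4):1 a11@(0,2):1 a12@(3,1):1 a13@(1,2):1
t=2: (unchanged — steady state)

1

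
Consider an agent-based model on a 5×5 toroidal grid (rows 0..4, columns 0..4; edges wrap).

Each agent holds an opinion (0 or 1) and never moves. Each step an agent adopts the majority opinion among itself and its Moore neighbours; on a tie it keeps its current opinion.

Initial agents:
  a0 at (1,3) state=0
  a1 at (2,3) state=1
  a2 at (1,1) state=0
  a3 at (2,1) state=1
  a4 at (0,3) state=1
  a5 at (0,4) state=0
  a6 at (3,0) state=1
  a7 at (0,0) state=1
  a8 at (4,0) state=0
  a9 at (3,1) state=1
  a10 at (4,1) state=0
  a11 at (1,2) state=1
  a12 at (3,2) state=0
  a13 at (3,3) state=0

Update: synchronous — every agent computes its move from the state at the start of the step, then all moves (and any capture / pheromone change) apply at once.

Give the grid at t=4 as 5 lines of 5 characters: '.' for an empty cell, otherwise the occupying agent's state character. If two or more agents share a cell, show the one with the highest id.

t=1: a0@(1,3):1 a1@(2,3):0 a2@(1,1):1 a3@(2,1):1 a4@(0,3):1 a5@(0,4):0 a6@(3,0):1 a7@(0,0):0 a8@(4,0):0 a9@(3,1):1 a10@(4,1):0 a11@(1,2):1 a12@(3,2):0 a13@(3,3):0
t=2: (unchanged — steady state)

0..10
.111.
.1.0.
1100.
00...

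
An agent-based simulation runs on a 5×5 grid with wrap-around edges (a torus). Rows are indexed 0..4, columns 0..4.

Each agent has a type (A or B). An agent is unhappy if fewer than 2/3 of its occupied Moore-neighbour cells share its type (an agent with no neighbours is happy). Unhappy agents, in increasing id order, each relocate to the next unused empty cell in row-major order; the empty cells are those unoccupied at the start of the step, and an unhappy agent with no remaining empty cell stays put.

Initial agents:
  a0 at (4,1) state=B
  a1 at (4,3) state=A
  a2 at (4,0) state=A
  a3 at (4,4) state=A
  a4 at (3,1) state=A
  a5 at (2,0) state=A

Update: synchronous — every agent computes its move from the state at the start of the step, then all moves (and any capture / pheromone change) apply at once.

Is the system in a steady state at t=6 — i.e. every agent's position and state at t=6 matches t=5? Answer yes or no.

no

t=1: a0@(0,0):B a1@(4,3):A a2@(4,0):A a3@(4,4):A a4@(3,1):A a5@(2,0):A
t=2: a0@(0,1):B a1@(4,3):A a2@(4,0):A a3@(4,4):A a4@(3,1):A a5@(2,0):A
t=3: a0@(0,0):B a1@(4,3):A a2@(4,0):A a3@(4,4):A a4@(3,1):A a5@(2,0):A
t=4: a0@(0,1):B a1@(4,3):A a2@(4,0):A a3@(4,4):A a4@(3,1):A a5@(2,0):A
t=5: a0@(0,0):B a1@(4,3):A a2@(4,0):A a3@(4,4):A a4@(3,1):A a5@(2,0):A
t=6: a0@(0,1):B a1@(4,3):A a2@(4,0):A a3@(4,4):A a4@(3,1):A a5@(2,0):A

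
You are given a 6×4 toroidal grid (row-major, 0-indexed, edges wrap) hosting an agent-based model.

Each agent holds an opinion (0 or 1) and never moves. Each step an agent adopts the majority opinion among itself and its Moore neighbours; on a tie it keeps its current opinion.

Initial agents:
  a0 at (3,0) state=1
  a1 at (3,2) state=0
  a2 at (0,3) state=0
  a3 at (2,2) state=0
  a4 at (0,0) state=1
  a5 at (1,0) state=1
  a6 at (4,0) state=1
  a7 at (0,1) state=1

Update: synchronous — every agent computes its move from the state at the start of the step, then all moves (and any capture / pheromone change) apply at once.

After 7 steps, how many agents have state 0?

t=1: a0@(3,0):1 a1@(3,2):0 a2@(0,3):1 a3@(2,2):0 a4@(0,0):1 a5@(1,0):1 a6@(4,0):1 a7@(0,1):1
t=2: (unchanged — steady state)

2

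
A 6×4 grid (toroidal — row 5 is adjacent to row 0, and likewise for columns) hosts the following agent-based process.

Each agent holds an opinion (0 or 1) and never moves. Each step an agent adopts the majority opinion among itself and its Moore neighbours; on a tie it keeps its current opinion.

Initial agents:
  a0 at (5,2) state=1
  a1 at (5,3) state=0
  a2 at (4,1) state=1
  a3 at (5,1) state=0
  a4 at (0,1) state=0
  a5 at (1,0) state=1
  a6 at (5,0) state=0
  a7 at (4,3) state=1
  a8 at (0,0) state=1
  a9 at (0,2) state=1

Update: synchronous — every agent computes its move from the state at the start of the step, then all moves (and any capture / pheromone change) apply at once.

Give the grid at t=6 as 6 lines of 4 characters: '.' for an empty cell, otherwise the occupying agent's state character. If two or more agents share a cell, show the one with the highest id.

111.
1...
....
....
.1.1
1111

t=1: a0@(5,2):1 a1@(5,3):1 a2@(4,1):1 a3@(5,1):1 a4@(0,1):1 a5@(1,0):1 a6@(5,0):0 a7@(4,3):1 a8@(0,0):0 a9@(0,2):0
t=2: a0@(5,2):1 a1@(5,3):1 a2@(4,1):1 a3@(5,1):1 a4@(0,1):1 a5@(1,0):1 a6@(5,0):1 a7@(4,3):1 a8@(0,0):1 a9@(0,2):1
t=3: (unchanged — steady state)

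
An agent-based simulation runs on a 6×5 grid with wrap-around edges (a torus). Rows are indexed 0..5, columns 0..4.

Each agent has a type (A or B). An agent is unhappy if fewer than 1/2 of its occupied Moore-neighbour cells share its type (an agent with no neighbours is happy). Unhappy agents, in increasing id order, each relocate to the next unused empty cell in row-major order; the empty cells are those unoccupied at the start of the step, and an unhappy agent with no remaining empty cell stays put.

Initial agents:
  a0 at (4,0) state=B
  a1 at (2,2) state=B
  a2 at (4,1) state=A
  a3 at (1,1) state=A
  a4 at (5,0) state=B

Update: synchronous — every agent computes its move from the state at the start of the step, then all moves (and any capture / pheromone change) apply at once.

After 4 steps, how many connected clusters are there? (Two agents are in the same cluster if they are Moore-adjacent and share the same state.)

2

t=1: a0@(4,0):B a1@(0,0):B a2@(0,1):A a3@(0,2):A a4@(5,0):B
t=2: a0@(4,0):B a1@(0,0):B a2@(0,3):A a3@(0,2):A a4@(5,0):B
t=3: (unchanged — steady state)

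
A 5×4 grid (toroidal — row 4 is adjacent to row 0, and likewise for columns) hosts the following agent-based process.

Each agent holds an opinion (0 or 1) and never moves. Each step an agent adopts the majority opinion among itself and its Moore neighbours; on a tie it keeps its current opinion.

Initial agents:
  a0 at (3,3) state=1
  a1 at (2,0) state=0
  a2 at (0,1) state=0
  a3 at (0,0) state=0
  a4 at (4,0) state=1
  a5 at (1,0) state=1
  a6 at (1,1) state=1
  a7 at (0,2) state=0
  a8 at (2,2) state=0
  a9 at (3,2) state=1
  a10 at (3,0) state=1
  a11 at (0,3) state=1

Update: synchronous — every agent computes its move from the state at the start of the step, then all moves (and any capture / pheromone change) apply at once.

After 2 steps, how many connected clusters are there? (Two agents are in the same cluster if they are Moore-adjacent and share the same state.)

2

t=1: a0@(3,3):1 a1@(2,0):1 a2@(0,1):0 a3@(0,0):1 a4@(4,0):1 a5@(1,0):1 a6@(1,1):0 a7@(0,2):0 a8@(2,2):1 a9@(3,2):1 a10@(3,0):1 a11@(0,3):1
t=2: a0@(3,3):1 a1@(2,0):1 a2@(0,1):0 a3@(0,0):1 a4@(4,0):1 a5@(1,0):1 a6@(1,1):1 a7@(0,2):0 a8@(2,2):1 a9@(3,2):1 a10@(3,0):1 a11@(0,3):1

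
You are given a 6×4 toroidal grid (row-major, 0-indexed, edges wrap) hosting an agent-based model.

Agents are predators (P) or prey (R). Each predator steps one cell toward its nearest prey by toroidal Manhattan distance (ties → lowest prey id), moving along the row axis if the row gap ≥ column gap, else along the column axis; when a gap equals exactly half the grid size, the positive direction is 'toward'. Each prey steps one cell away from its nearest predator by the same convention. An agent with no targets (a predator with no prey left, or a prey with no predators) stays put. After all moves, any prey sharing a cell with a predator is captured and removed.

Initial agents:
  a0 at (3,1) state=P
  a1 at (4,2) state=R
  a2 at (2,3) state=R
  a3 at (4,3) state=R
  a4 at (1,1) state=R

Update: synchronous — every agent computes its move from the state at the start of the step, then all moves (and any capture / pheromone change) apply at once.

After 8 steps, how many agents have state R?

4

t=1: a0@(4,1):P a1@(5,2):R a2@(2,2):R a3@(4,2):R a4@(0,1):R
t=2: a0@(4,2):P a1@(0,2):R a2@(1,2):R a3@(4,3):R a4@(1,1):R
t=3: a0@(4,3):P a1@(1,2):R a2@(0,2):R a3@(4,0):R a4@(0,1):R
t=4: a0@(4,0):P a1@(0,2):R a2@(1,2):R a3@(4,1):R a4@(1,1):R
t=5: a0@(4,1):P a1@(1,2):R a2@(0,2):R a3@(4,2):R a4@(0,1):R
t=6: a0@(4,2):P a1@(0,2):R a2@(1,2):R a3@(4,3):R a4@(1,1):R
t=7: a0@(4,3):P a1@(1,2):R a2@(0,2):R a3@(4,0):R a4@(0,1):R
t=8: a0@(4,0):P a1@(0,2):R a2@(1,2):R a3@(4,1):R a4@(1,1):R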